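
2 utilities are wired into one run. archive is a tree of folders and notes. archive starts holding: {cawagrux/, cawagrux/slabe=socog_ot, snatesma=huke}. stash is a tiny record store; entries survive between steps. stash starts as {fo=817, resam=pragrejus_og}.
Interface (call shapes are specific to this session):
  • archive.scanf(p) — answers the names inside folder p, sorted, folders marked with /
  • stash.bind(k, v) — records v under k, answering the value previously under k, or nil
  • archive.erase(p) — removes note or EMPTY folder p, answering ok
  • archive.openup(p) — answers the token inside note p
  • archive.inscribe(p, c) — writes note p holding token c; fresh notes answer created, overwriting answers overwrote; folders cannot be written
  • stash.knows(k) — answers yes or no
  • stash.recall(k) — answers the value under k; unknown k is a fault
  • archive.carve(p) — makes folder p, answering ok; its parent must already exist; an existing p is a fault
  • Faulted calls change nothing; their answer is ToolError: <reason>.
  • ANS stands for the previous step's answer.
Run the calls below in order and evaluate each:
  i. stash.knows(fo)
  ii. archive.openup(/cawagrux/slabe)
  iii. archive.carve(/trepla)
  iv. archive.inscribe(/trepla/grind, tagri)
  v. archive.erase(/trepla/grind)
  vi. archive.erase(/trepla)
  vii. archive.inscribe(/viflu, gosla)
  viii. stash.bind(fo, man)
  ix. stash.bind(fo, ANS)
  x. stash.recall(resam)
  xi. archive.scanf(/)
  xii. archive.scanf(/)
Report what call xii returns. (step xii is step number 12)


Step: knows[fo]
Result: yes
Step: openup[/cawagrux/slabe]
Result: socog_ot
Step: carve[/trepla]
Result: ok
Step: inscribe[/trepla/grind; tagri]
Result: created
Step: erase[/trepla/grind]
Result: ok
Step: erase[/trepla]
Result: ok
Step: inscribe[/viflu; gosla]
Result: created
Step: bind[fo; man]
Result: 817
Step: bind[fo; ANS]
Result: man
Step: recall[resam]
Result: pragrejus_og
Step: scanf[/]
Result: [cawagrux/, snatesma, viflu]
Step: scanf[/]
Result: [cawagrux/, snatesma, viflu]

Answer: [cawagrux/, snatesma, viflu]


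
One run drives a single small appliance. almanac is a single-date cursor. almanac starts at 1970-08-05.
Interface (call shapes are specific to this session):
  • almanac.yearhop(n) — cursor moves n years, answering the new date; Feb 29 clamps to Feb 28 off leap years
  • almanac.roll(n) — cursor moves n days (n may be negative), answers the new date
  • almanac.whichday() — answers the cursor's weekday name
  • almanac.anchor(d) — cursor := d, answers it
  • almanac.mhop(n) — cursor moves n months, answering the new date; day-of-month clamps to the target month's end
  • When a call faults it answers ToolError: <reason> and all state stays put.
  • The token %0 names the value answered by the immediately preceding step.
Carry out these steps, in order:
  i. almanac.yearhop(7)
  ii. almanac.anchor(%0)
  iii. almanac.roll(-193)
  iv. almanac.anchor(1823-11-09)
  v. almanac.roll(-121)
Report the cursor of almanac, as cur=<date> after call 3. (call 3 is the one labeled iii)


I invoke almanac.yearhop with n='7', yielding 1977-08-05.
I use almanac.anchor with d='%0', → 1977-08-05.
Invoking almanac.roll with n='-193', — result: 1977-01-24.
I call almanac.anchor with d='1823-11-09', → 1823-11-09.
I run almanac.roll with n='-121', which returns 1823-07-11.

Answer: cur=1977-01-24


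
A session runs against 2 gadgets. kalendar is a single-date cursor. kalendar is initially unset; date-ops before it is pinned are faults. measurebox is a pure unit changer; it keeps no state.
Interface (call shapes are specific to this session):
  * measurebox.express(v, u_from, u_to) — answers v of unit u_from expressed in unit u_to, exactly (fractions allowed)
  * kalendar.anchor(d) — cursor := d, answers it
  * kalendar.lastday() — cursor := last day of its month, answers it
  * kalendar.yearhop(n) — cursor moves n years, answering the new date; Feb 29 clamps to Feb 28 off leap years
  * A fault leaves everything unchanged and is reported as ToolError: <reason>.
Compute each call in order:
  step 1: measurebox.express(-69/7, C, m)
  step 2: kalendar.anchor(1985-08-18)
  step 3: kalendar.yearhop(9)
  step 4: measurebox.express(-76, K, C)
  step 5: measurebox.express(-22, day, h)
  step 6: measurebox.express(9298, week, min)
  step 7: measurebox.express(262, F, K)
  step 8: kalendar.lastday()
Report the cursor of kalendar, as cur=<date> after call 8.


Answer: cur=1994-08-31

Derivation:
Act: measurebox.express[-69/7; C; m]
Obs: ToolError: incompatible units
Act: kalendar.anchor[1985-08-18]
Obs: 1985-08-18
Act: kalendar.yearhop[9]
Obs: 1994-08-18
Act: measurebox.express[-76; K; C]
Obs: -6983/20
Act: measurebox.express[-22; day; h]
Obs: -528
Act: measurebox.express[9298; week; min]
Obs: 93723840
Act: measurebox.express[262; F; K]
Obs: 72167/180
Act: kalendar.lastday[]
Obs: 1994-08-31


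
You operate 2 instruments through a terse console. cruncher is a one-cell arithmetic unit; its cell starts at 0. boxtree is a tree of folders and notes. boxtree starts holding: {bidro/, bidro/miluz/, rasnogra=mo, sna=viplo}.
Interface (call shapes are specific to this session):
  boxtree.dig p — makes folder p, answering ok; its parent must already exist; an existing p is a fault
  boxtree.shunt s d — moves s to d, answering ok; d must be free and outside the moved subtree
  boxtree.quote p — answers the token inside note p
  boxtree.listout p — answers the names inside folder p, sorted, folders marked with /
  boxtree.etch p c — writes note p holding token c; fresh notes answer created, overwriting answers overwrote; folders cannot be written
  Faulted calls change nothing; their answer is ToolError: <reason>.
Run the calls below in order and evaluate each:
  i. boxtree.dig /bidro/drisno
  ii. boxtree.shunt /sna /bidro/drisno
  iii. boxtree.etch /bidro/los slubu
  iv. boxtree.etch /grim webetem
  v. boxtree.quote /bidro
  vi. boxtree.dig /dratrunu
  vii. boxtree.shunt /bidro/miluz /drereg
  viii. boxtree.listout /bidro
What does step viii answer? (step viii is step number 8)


> boxtree.dig p→/bidro/drisno
:: ok
> boxtree.shunt s→/sna d→/bidro/drisno
:: ToolError: exists
> boxtree.etch p→/bidro/los c→slubu
:: created
> boxtree.etch p→/grim c→webetem
:: created
> boxtree.quote p→/bidro
:: ToolError: is a directory
> boxtree.dig p→/dratrunu
:: ok
> boxtree.shunt s→/bidro/miluz d→/drereg
:: ok
> boxtree.listout p→/bidro
:: [drisno/, los]

Answer: [drisno/, los]


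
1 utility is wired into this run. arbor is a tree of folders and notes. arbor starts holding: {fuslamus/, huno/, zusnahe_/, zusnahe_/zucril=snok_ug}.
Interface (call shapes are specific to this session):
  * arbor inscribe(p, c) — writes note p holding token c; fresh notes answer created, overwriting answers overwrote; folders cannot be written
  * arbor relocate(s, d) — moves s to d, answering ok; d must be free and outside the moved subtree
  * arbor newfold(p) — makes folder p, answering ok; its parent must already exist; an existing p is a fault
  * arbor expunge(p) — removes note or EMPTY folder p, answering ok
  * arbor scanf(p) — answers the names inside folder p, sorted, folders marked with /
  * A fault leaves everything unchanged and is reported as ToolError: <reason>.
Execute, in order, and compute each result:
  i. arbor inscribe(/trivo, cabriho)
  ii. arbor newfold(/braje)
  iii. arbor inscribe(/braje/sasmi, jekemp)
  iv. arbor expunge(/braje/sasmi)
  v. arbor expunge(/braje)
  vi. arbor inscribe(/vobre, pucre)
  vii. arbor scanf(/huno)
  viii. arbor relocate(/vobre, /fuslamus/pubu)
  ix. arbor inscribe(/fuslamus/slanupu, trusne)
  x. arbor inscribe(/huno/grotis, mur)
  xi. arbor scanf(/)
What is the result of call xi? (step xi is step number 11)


→ arbor inscribe(p=/trivo, c=cabriho)
← created
→ arbor newfold(p=/braje)
← ok
→ arbor inscribe(p=/braje/sasmi, c=jekemp)
← created
→ arbor expunge(p=/braje/sasmi)
← ok
→ arbor expunge(p=/braje)
← ok
→ arbor inscribe(p=/vobre, c=pucre)
← created
→ arbor scanf(p=/huno)
← []
→ arbor relocate(s=/vobre, d=/fuslamus/pubu)
← ok
→ arbor inscribe(p=/fuslamus/slanupu, c=trusne)
← created
→ arbor inscribe(p=/huno/grotis, c=mur)
← created
→ arbor scanf(p=/)
← [fuslamus/, huno/, trivo, zusnahe_/]

Answer: [fuslamus/, huno/, trivo, zusnahe_/]


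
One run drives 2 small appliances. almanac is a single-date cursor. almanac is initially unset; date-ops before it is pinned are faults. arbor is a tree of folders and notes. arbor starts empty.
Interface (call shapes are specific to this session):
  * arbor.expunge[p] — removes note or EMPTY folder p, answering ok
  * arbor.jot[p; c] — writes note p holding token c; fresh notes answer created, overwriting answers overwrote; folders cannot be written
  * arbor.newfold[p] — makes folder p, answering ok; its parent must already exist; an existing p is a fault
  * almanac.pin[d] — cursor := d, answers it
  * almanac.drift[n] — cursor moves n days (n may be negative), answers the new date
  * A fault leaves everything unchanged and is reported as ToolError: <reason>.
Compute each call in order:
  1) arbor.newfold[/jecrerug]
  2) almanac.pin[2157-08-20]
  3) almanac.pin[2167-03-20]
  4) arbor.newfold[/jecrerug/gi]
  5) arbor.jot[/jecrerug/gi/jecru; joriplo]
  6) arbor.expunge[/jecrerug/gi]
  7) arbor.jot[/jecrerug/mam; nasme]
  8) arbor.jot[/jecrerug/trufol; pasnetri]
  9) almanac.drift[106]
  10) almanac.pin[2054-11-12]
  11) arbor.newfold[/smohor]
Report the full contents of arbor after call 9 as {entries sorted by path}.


Answer: {jecrerug/, jecrerug/gi/, jecrerug/gi/jecru=joriplo, jecrerug/mam=nasme, jecrerug/trufol=pasnetri}

Derivation:
$ newfold p=/jecrerug
= ok
$ pin d=2157-08-20
= 2157-08-20
$ pin d=2167-03-20
= 2167-03-20
$ newfold p=/jecrerug/gi
= ok
$ jot p=/jecrerug/gi/jecru c=joriplo
= created
$ expunge p=/jecrerug/gi
= ToolError: not empty
$ jot p=/jecrerug/mam c=nasme
= created
$ jot p=/jecrerug/trufol c=pasnetri
= created
$ drift n=106
= 2167-07-04
$ pin d=2054-11-12
= 2054-11-12
$ newfold p=/smohor
= ok


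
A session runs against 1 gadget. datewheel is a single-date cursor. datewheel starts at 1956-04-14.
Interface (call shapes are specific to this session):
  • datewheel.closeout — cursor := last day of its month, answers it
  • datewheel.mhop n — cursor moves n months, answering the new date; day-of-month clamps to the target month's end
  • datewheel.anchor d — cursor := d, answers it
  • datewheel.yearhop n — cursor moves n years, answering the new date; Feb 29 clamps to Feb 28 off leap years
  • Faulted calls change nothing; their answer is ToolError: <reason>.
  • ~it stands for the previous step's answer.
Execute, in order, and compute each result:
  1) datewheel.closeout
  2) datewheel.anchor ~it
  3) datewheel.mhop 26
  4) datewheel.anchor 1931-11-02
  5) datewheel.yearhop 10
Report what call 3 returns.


Answer: 1958-06-30

Derivation:
CALL closeout[]
RET  1956-04-30
CALL anchor[d→~it]
RET  1956-04-30
CALL mhop[n→26]
RET  1958-06-30
CALL anchor[d→1931-11-02]
RET  1931-11-02
CALL yearhop[n→10]
RET  1941-11-02


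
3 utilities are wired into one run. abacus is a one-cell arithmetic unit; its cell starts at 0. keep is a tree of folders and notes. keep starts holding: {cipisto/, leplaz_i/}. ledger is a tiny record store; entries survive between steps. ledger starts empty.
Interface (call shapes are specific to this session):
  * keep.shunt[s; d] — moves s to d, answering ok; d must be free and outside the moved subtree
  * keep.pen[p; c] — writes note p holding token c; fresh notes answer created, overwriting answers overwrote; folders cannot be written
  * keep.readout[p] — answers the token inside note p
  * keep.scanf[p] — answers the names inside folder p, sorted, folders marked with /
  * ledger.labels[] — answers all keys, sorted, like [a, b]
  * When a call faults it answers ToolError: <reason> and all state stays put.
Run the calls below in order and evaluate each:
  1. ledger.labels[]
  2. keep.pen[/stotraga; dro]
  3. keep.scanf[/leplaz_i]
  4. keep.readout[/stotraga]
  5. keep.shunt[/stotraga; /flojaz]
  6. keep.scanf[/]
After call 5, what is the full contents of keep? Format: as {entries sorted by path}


Answer: {cipisto/, flojaz=dro, leplaz_i/}

Derivation:
>>> ledger.labels
  []
>>> keep.pen /stotraga dro
  created
>>> keep.scanf /leplaz_i
  []
>>> keep.readout /stotraga
  dro
>>> keep.shunt /stotraga /flojaz
  ok
>>> keep.scanf /
  [cipisto/, flojaz, leplaz_i/]


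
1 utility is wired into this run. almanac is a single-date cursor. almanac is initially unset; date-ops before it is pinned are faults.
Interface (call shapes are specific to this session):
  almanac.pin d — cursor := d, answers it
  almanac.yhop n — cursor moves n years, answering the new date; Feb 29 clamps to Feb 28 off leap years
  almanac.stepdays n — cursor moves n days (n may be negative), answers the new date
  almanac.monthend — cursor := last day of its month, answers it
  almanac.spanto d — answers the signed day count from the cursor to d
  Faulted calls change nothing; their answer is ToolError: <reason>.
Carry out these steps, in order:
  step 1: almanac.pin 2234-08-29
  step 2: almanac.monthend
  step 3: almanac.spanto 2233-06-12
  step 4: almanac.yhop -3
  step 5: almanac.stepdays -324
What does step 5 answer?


Next I call pin on d=2234-08-29, and observe 2234-08-29.
I call monthend, and see 2234-08-31.
I try spanto on d=2233-06-12, and observe -445.
I use yhop on n=-3: 2231-08-31.
I try stepdays on n=-324: 2230-10-11.

Answer: 2230-10-11


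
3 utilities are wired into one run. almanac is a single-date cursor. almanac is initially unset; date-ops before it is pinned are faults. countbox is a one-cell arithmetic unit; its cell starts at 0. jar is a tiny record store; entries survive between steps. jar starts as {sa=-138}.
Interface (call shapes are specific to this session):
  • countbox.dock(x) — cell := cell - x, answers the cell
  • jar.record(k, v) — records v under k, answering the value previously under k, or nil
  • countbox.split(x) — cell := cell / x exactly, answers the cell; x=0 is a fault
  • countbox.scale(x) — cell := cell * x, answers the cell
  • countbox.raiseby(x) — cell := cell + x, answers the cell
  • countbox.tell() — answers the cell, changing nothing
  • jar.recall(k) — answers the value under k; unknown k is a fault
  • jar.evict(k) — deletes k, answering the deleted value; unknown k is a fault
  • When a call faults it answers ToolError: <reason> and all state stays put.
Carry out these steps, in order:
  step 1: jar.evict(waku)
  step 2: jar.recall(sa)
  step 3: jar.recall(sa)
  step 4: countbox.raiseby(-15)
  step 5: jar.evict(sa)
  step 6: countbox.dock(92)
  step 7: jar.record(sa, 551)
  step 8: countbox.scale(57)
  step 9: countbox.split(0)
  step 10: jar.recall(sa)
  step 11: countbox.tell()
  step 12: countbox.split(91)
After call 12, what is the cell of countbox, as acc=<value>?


Do: evict[k→waku]
See: ToolError: no such key waku
Do: recall[k→sa]
See: -138
Do: recall[k→sa]
See: -138
Do: raiseby[x→-15]
See: -15
Do: evict[k→sa]
See: -138
Do: dock[x→92]
See: -107
Do: record[k→sa; v→551]
See: nil
Do: scale[x→57]
See: -6099
Do: split[x→0]
See: ToolError: division by zero
Do: recall[k→sa]
See: 551
Do: tell[]
See: -6099
Do: split[x→91]
See: -6099/91

Answer: acc=-6099/91


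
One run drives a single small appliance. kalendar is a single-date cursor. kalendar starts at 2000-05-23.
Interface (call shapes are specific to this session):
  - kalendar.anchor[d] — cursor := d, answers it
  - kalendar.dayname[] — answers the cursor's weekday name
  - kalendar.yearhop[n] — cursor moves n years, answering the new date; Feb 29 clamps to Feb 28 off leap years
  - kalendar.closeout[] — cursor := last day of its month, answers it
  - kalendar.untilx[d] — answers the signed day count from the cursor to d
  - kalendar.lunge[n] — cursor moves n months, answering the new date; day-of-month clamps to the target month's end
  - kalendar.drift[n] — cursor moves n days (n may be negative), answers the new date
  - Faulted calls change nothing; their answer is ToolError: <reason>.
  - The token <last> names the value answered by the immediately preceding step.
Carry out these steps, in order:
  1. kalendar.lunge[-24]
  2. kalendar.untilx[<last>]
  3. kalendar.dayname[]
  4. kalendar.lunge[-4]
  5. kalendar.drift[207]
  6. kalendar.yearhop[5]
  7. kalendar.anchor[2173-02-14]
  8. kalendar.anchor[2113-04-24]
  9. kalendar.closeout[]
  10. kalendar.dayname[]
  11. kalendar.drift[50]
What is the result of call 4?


Answer: 1998-01-23

Derivation:
% kalendar.lunge(-24) == 1998-05-23
% kalendar.untilx(<last>) == 0
% kalendar.dayname() == Saturday
% kalendar.lunge(-4) == 1998-01-23
% kalendar.drift(207) == 1998-08-18
% kalendar.yearhop(5) == 2003-08-18
% kalendar.anchor(2173-02-14) == 2173-02-14
% kalendar.anchor(2113-04-24) == 2113-04-24
% kalendar.closeout() == 2113-04-30
% kalendar.dayname() == Sunday
% kalendar.drift(50) == 2113-06-19


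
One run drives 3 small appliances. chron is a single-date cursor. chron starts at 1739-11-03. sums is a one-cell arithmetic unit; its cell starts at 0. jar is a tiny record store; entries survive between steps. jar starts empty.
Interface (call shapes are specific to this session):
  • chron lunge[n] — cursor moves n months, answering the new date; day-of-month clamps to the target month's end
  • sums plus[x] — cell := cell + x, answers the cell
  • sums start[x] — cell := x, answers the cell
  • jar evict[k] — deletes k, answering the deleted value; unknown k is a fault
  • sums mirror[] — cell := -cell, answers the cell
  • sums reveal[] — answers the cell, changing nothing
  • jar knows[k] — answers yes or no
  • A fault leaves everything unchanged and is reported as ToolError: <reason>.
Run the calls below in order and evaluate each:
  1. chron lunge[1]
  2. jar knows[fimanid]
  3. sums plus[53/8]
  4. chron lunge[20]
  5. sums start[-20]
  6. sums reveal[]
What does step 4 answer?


> chron lunge n='1'
[out] 1739-12-03
> jar knows k='fimanid'
[out] no
> sums plus x='53/8'
[out] 53/8
> chron lunge n='20'
[out] 1741-08-03
> sums start x='-20'
[out] -20
> sums reveal
[out] -20

Answer: 1741-08-03


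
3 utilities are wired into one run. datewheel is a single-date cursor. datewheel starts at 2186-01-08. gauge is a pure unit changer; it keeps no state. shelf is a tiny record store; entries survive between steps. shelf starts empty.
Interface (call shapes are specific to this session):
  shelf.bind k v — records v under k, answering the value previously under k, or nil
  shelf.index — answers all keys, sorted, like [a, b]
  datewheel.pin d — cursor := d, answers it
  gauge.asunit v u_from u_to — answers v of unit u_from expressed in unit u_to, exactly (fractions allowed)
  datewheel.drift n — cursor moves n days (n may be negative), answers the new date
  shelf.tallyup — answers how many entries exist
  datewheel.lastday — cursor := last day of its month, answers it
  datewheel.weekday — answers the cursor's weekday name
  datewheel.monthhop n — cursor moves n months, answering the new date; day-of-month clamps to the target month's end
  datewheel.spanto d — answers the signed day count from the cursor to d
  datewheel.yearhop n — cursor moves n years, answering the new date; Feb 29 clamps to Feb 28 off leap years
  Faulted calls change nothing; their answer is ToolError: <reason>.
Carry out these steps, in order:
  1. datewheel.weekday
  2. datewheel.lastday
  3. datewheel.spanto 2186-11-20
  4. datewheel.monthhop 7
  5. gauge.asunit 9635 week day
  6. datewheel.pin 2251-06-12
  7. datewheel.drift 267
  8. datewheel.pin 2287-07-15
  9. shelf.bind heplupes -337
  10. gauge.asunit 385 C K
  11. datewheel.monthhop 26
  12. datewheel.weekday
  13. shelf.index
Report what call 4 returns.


Answer: 2186-08-31

Derivation:
# 1. datewheel.weekday() == Sunday
# 2. datewheel.lastday() == 2186-01-31
# 3. datewheel.spanto(d: 2186-11-20) == 293
# 4. datewheel.monthhop(n: 7) == 2186-08-31
# 5. gauge.asunit(v: 9635, u_from: week, u_to: day) == 67445
# 6. datewheel.pin(d: 2251-06-12) == 2251-06-12
# 7. datewheel.drift(n: 267) == 2252-03-05
# 8. datewheel.pin(d: 2287-07-15) == 2287-07-15
# 9. shelf.bind(k: heplupes, v: -337) == nil
# 10. gauge.asunit(v: 385, u_from: C, u_to: K) == 13163/20
# 11. datewheel.monthhop(n: 26) == 2289-09-15
# 12. datewheel.weekday() == Sunday
# 13. shelf.index() == [heplupes]


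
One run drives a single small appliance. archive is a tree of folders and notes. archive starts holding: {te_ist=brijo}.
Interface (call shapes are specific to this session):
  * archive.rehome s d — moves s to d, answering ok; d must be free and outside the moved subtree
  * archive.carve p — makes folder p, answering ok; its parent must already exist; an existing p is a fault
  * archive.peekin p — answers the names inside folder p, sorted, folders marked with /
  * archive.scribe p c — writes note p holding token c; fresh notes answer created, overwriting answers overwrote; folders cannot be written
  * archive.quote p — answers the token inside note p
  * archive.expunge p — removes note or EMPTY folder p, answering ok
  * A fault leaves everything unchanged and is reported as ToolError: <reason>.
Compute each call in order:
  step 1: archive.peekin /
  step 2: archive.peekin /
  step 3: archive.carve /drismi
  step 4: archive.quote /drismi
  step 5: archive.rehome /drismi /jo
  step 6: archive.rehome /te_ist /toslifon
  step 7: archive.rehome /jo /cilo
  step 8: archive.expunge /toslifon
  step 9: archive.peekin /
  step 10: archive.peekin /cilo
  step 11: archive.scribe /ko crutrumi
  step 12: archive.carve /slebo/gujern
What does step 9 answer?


Answer: [cilo/]

Derivation:
==> archive.peekin(p='/')
<== [te_ist]
==> archive.peekin(p='/')
<== [te_ist]
==> archive.carve(p='/drismi')
<== ok
==> archive.quote(p='/drismi')
<== ToolError: is a directory
==> archive.rehome(s='/drismi', d='/jo')
<== ok
==> archive.rehome(s='/te_ist', d='/toslifon')
<== ok
==> archive.rehome(s='/jo', d='/cilo')
<== ok
==> archive.expunge(p='/toslifon')
<== ok
==> archive.peekin(p='/')
<== [cilo/]
==> archive.peekin(p='/cilo')
<== []
==> archive.scribe(p='/ko', c='crutrumi')
<== created
==> archive.carve(p='/slebo/gujern')
<== ToolError: no parent


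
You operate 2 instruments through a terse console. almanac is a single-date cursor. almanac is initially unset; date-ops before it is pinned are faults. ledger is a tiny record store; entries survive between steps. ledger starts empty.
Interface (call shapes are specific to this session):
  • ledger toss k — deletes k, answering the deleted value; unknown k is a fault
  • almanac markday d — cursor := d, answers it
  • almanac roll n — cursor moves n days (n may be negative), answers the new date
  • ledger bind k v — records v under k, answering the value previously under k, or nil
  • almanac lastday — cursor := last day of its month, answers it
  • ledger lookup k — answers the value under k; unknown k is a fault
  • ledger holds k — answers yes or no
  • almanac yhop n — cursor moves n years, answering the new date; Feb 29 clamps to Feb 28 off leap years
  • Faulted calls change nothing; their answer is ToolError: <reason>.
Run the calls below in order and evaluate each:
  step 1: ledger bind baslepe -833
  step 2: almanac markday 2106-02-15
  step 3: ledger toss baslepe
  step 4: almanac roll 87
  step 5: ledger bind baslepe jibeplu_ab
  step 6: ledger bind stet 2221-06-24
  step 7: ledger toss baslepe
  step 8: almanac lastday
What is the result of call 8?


Answer: 2106-05-31

Derivation:
-> ledger bind(k='baslepe', v='-833')
<- nil
-> almanac markday(d='2106-02-15')
<- 2106-02-15
-> ledger toss(k='baslepe')
<- -833
-> almanac roll(n='87')
<- 2106-05-13
-> ledger bind(k='baslepe', v='jibeplu_ab')
<- nil
-> ledger bind(k='stet', v='2221-06-24')
<- nil
-> ledger toss(k='baslepe')
<- jibeplu_ab
-> almanac lastday()
<- 2106-05-31


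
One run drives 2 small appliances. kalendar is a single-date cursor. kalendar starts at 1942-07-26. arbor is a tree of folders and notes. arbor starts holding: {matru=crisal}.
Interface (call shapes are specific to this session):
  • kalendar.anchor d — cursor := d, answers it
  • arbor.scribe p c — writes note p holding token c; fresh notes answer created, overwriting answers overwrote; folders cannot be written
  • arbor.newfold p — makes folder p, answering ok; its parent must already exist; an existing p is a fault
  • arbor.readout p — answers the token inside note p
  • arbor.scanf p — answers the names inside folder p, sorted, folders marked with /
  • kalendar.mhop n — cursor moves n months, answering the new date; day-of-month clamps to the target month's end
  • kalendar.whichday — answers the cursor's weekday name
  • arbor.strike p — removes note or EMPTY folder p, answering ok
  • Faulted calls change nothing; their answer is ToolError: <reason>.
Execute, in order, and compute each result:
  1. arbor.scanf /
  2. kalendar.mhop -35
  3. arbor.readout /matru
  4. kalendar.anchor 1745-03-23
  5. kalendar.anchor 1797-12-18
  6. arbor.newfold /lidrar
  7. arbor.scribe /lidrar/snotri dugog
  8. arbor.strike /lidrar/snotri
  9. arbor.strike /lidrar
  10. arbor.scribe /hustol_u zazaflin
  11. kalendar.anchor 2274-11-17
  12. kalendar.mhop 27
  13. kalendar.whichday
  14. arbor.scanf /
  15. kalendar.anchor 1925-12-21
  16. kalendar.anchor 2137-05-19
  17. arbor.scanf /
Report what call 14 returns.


Answer: [hustol_u, matru]

Derivation:
·→ arbor.scanf(p='/')
·← [matru]
·→ kalendar.mhop(n='-35')
·← 1939-08-26
·→ arbor.readout(p='/matru')
·← crisal
·→ kalendar.anchor(d='1745-03-23')
·← 1745-03-23
·→ kalendar.anchor(d='1797-12-18')
·← 1797-12-18
·→ arbor.newfold(p='/lidrar')
·← ok
·→ arbor.scribe(p='/lidrar/snotri', c='dugog')
·← created
·→ arbor.strike(p='/lidrar/snotri')
·← ok
·→ arbor.strike(p='/lidrar')
·← ok
·→ arbor.scribe(p='/hustol_u', c='zazaflin')
·← created
·→ kalendar.anchor(d='2274-11-17')
·← 2274-11-17
·→ kalendar.mhop(n='27')
·← 2277-02-17
·→ kalendar.whichday()
·← Saturday
·→ arbor.scanf(p='/')
·← [hustol_u, matru]
·→ kalendar.anchor(d='1925-12-21')
·← 1925-12-21
·→ kalendar.anchor(d='2137-05-19')
·← 2137-05-19
·→ arbor.scanf(p='/')
·← [hustol_u, matru]


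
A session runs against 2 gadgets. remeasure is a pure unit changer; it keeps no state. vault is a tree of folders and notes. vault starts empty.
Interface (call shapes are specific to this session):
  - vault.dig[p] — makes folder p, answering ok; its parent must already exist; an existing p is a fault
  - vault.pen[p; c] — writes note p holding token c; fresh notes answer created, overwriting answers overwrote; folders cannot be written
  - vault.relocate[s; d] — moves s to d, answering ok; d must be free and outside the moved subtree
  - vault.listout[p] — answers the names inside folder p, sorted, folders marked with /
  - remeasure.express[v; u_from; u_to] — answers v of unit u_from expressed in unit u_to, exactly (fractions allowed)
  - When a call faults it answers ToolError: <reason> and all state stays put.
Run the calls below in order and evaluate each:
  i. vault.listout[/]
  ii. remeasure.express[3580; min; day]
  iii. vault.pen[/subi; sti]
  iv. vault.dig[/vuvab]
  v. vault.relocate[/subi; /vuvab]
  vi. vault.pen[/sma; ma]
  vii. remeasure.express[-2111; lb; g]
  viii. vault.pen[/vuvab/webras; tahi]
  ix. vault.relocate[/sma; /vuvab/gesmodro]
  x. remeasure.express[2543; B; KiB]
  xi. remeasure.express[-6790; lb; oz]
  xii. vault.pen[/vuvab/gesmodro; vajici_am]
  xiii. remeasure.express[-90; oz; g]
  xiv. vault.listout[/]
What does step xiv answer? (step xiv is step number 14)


Answer: [subi, vuvab/]

Derivation:
-> vault.listout(p='/')
<- []
-> remeasure.express(v='3580', u_from='min', u_to='day')
<- 179/72
-> vault.pen(p='/subi', c='sti')
<- created
-> vault.dig(p='/vuvab')
<- ok
-> vault.relocate(s='/subi', d='/vuvab')
<- ToolError: exists
-> vault.pen(p='/sma', c='ma')
<- created
-> remeasure.express(v='-2111', u_from='lb', u_to='g')
<- -95753349307/100000
-> vault.pen(p='/vuvab/webras', c='tahi')
<- created
-> vault.relocate(s='/sma', d='/vuvab/gesmodro')
<- ok
-> remeasure.express(v='2543', u_from='B', u_to='KiB')
<- 2543/1024
-> remeasure.express(v='-6790', u_from='lb', u_to='oz')
<- -108640
-> vault.pen(p='/vuvab/gesmodro', c='vajici_am')
<- overwrote
-> remeasure.express(v='-90', u_from='oz', u_to='g')
<- -408233133/160000
-> vault.listout(p='/')
<- [subi, vuvab/]


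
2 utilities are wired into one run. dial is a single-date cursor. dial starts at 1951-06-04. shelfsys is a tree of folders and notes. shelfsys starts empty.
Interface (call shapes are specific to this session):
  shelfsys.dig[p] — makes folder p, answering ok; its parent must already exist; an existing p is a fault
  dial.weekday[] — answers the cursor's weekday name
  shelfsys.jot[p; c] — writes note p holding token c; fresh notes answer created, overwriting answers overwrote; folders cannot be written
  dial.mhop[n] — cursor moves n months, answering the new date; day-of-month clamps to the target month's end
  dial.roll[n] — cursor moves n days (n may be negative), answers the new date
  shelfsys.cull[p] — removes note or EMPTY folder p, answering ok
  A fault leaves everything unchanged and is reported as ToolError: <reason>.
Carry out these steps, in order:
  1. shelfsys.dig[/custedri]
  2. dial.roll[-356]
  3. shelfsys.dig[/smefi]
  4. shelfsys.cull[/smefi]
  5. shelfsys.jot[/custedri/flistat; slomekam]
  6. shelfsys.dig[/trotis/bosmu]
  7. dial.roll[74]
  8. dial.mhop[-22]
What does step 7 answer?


Act: shelfsys.dig[p→/custedri]
Obs: ok
Act: dial.roll[n→-356]
Obs: 1950-06-13
Act: shelfsys.dig[p→/smefi]
Obs: ok
Act: shelfsys.cull[p→/smefi]
Obs: ok
Act: shelfsys.jot[p→/custedri/flistat; c→slomekam]
Obs: created
Act: shelfsys.dig[p→/trotis/bosmu]
Obs: ToolError: no parent
Act: dial.roll[n→74]
Obs: 1950-08-26
Act: dial.mhop[n→-22]
Obs: 1948-10-26

Answer: 1950-08-26


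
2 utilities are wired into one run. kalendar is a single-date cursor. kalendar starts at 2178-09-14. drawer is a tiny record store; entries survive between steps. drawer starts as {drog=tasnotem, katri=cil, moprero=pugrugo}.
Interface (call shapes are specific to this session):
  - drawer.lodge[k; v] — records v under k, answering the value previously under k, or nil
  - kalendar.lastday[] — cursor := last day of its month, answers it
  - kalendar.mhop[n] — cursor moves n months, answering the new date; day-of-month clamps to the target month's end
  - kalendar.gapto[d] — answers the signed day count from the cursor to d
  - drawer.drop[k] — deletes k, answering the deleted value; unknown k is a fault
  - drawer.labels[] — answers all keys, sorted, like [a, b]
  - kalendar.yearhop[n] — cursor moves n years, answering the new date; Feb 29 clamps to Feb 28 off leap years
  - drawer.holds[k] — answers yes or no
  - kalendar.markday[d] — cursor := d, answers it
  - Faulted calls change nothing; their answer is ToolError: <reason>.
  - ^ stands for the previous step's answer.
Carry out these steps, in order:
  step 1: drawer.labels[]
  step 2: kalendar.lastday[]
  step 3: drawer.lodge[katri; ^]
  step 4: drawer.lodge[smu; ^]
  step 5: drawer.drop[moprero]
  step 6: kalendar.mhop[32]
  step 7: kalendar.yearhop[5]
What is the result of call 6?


Answer: 2181-05-30

Derivation:
// drawer.labels() ~> [drog, katri, moprero]
// kalendar.lastday() ~> 2178-09-30
// drawer.lodge(k='katri', v='^') ~> cil
// drawer.lodge(k='smu', v='^') ~> nil
// drawer.drop(k='moprero') ~> pugrugo
// kalendar.mhop(n='32') ~> 2181-05-30
// kalendar.yearhop(n='5') ~> 2186-05-30


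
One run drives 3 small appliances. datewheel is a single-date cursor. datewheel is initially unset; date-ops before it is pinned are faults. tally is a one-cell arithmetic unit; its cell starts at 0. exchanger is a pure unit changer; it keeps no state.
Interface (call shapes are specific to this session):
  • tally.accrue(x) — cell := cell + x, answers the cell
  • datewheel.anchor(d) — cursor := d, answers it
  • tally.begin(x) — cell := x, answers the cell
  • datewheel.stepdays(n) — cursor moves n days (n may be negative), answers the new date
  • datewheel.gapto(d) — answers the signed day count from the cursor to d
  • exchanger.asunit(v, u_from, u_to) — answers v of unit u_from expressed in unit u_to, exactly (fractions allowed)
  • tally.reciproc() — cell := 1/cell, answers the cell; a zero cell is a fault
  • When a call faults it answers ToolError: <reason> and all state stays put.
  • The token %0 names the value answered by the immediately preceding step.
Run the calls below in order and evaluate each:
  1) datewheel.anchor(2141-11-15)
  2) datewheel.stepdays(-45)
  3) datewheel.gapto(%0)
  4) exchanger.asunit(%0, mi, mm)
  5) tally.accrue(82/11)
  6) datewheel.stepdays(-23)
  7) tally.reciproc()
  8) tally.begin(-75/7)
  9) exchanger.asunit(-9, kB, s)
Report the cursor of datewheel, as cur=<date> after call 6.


// 1. datewheel.anchor(d→2141-11-15) == 2141-11-15
// 2. datewheel.stepdays(n→-45) == 2141-10-01
// 3. datewheel.gapto(d→%0) == 0
// 4. exchanger.asunit(v→%0, u_from→mi, u_to→mm) == 0
// 5. tally.accrue(x→82/11) == 82/11
// 6. datewheel.stepdays(n→-23) == 2141-09-08
// 7. tally.reciproc() == 11/82
// 8. tally.begin(x→-75/7) == -75/7
// 9. exchanger.asunit(v→-9, u_from→kB, u_to→s) == ToolError: incompatible units

Answer: cur=2141-09-08


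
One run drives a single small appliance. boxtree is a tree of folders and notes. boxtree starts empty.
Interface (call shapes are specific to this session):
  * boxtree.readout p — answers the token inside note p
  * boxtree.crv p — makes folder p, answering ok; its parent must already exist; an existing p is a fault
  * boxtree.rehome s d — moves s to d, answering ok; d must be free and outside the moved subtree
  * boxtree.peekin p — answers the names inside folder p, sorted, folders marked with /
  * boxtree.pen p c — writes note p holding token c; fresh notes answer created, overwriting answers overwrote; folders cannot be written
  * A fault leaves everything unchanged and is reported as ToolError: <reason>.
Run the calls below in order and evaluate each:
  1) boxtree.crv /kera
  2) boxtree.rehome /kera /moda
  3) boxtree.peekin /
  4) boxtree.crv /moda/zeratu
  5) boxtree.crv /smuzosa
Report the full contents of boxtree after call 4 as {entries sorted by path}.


Calling boxtree.crv passing /kera, and get ok.
I try boxtree.rehome passing /kera, /moda, and observe ok.
I run boxtree.peekin passing /, and observe [moda/].
I try boxtree.crv passing /moda/zeratu, and get ok.
I try boxtree.crv passing /smuzosa, and observe ok.

Answer: {moda/, moda/zeratu/}


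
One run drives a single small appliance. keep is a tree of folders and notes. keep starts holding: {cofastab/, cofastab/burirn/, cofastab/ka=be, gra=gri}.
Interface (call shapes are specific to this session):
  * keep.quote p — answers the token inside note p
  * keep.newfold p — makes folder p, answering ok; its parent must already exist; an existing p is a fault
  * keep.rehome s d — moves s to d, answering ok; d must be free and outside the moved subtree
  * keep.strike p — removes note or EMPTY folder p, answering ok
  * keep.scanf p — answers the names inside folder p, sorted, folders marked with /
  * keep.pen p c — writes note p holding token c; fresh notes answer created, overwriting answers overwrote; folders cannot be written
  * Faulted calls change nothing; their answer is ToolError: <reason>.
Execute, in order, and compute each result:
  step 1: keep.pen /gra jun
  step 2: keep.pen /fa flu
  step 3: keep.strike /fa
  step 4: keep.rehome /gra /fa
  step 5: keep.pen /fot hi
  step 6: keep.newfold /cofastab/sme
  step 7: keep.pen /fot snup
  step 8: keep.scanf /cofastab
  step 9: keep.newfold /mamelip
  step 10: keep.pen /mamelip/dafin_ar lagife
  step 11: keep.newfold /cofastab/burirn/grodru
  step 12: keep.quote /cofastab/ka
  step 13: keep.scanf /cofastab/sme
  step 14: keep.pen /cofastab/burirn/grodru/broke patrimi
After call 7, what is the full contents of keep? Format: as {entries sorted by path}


Answer: {cofastab/, cofastab/burirn/, cofastab/ka=be, cofastab/sme/, fa=jun, fot=snup}

Derivation:
>>> keep.pen p='/gra' c='jun'
  overwrote
>>> keep.pen p='/fa' c='flu'
  created
>>> keep.strike p='/fa'
  ok
>>> keep.rehome s='/gra' d='/fa'
  ok
>>> keep.pen p='/fot' c='hi'
  created
>>> keep.newfold p='/cofastab/sme'
  ok
>>> keep.pen p='/fot' c='snup'
  overwrote
>>> keep.scanf p='/cofastab'
  [burirn/, ka, sme/]
>>> keep.newfold p='/mamelip'
  ok
>>> keep.pen p='/mamelip/dafin_ar' c='lagife'
  created
>>> keep.newfold p='/cofastab/burirn/grodru'
  ok
>>> keep.quote p='/cofastab/ka'
  be
>>> keep.scanf p='/cofastab/sme'
  []
>>> keep.pen p='/cofastab/burirn/grodru/broke' c='patrimi'
  created


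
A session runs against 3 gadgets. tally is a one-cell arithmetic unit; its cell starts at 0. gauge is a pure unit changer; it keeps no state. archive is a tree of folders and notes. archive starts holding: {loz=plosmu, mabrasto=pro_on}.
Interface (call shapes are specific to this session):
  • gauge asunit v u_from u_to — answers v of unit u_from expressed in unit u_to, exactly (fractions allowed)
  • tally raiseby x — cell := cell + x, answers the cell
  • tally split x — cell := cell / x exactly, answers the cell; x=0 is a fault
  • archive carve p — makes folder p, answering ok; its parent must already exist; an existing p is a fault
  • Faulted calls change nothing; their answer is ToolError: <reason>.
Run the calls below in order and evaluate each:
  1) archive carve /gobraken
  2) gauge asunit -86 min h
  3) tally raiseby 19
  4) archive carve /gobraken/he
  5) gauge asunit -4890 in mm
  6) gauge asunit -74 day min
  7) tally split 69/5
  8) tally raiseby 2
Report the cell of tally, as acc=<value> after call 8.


Then archive carve with p: /gobraken, and get ok.
I try gauge asunit with v: -86, u_from: min, u_to: h, and get -43/30.
I run tally raiseby with x: 19, and see 19.
I run archive carve with p: /gobraken/he, — result: ok.
Using gauge asunit with v: -4890, u_from: in, u_to: mm, and see -124206.
Next I call gauge asunit with v: -74, u_from: day, u_to: min, giving -106560.
I run tally split with x: 69/5, — result: 95/69.
I try tally raiseby with x: 2, — result: 233/69.

Answer: acc=233/69


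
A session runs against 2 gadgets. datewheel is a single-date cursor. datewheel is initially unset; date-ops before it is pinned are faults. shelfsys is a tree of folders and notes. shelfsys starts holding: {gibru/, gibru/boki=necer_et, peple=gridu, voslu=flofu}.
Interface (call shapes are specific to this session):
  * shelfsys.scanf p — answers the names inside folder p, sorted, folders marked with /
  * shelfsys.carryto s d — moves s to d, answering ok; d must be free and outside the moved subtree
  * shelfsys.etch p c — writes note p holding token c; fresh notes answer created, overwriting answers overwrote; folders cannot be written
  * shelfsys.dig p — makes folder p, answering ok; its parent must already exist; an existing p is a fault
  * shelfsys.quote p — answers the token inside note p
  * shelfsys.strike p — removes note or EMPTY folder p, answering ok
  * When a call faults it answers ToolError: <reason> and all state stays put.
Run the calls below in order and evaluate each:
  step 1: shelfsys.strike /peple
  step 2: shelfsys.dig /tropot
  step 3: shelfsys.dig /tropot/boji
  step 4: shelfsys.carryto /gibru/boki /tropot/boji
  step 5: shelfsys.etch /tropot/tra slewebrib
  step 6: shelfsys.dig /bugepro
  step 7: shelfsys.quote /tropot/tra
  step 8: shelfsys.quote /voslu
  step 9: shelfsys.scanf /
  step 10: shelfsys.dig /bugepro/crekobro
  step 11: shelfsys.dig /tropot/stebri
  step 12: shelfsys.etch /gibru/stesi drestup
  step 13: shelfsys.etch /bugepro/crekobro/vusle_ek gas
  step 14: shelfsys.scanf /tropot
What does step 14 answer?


Answer: [boji/, stebri/, tra]

Derivation:
;; shelfsys.strike(p→/peple) => ok
;; shelfsys.dig(p→/tropot) => ok
;; shelfsys.dig(p→/tropot/boji) => ok
;; shelfsys.carryto(s→/gibru/boki, d→/tropot/boji) => ToolError: exists
;; shelfsys.etch(p→/tropot/tra, c→slewebrib) => created
;; shelfsys.dig(p→/bugepro) => ok
;; shelfsys.quote(p→/tropot/tra) => slewebrib
;; shelfsys.quote(p→/voslu) => flofu
;; shelfsys.scanf(p→/) => [bugepro/, gibru/, tropot/, voslu]
;; shelfsys.dig(p→/bugepro/crekobro) => ok
;; shelfsys.dig(p→/tropot/stebri) => ok
;; shelfsys.etch(p→/gibru/stesi, c→drestup) => created
;; shelfsys.etch(p→/bugepro/crekobro/vusle_ek, c→gas) => created
;; shelfsys.scanf(p→/tropot) => [boji/, stebri/, tra]
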